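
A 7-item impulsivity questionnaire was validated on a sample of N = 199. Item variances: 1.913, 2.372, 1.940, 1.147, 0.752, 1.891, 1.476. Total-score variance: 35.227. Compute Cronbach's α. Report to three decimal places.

α = 0.786

sum of item variances = 1.913 + 2.372 + 1.940 + 1.147 + 0.752 + 1.891 + 1.476 = 11.491
α = (k/(k−1))·(1 − sum of item variances/σ²_T) = (7/6)·(1 − 11.491/35.227) = 0.786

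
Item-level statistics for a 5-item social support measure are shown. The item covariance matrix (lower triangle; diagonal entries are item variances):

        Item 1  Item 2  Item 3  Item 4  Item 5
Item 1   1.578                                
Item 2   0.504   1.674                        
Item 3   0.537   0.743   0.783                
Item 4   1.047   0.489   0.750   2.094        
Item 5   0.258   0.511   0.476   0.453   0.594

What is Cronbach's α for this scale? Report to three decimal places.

Σσᵢ² = 1.578 + 1.674 + 0.783 + 2.094 + 0.594 = 6.723
Sum of off-diagonal covariances = 5.768
total variance = 6.723 + 2 × 5.768 = 18.259
α = (k/(k−1))·(1 − Σσᵢ²/total variance) = (5/4)·(1 − 6.723/18.259) = 0.790

α = 0.790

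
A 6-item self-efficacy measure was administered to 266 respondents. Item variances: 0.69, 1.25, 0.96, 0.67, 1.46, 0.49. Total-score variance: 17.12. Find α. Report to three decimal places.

Σσᵢ² = 0.69 + 1.25 + 0.96 + 0.67 + 1.46 + 0.49 = 5.52
α = (k/(k−1))·(1 − Σσᵢ²/total variance) = (6/5)·(1 − 5.52/17.12) = 0.813

α = 0.813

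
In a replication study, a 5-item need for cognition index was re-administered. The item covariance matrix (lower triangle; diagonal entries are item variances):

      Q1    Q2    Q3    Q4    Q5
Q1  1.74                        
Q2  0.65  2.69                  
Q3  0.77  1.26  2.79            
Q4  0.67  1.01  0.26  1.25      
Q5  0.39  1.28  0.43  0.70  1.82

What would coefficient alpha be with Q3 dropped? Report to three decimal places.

α = 0.742

Remaining items: Q1, Q2, Q4, Q5 (k = 4).
sum of item variances = 1.74 + 2.69 + 1.25 + 1.82 = 7.50
σ²_total = 7.50 + 2 × 4.70 = 16.90
α (item deleted) = (4/3)·(1 − 7.50/16.90) = 0.742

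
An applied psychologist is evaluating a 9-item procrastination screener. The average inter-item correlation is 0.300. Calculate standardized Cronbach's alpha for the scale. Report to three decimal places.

standardized Cronbach's alpha = 0.794

Standardized α = k·r̄ / (1 + (k−1)·r̄) = 9 × 0.300 / (1 + 8 × 0.300)
  = 2.7000 / 3.4000 = 0.794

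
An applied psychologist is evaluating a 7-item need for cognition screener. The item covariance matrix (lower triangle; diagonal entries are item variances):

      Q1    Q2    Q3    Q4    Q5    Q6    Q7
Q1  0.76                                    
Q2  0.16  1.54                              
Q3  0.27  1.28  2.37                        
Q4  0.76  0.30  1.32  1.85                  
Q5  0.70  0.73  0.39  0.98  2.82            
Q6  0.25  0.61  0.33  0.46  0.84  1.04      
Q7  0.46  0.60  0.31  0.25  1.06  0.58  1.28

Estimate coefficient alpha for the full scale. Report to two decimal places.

α = 0.80

sum of item variances = 0.76 + 1.54 + 2.37 + 1.85 + 2.82 + 1.04 + 1.28 = 11.66
Sum of the distinct covariances = 12.64
σ²_T = 11.66 + 2 × 12.64 = 36.94
α = (k/(k−1))·(1 − sum of item variances/σ²_T) = (7/6)·(1 − 11.66/36.94) = 0.80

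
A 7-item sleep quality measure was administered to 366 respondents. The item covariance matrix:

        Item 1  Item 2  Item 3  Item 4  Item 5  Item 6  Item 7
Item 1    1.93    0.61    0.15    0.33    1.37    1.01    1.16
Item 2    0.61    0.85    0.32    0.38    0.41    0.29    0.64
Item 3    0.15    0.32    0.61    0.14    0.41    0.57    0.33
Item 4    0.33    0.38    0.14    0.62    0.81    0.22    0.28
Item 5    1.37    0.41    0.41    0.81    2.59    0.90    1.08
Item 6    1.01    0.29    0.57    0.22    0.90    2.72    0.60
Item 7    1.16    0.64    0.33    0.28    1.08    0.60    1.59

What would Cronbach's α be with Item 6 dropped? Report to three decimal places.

Cronbach's α = 0.807

Remaining items: Item 1, Item 2, Item 3, Item 4, Item 5, Item 7 (k = 6).
Σσᵢ² = 1.93 + 0.85 + 0.61 + 0.62 + 2.59 + 1.59 = 8.19
σ²_total = 8.19 + 2 × 8.42 = 25.03
α (item deleted) = (6/5)·(1 − 8.19/25.03) = 0.807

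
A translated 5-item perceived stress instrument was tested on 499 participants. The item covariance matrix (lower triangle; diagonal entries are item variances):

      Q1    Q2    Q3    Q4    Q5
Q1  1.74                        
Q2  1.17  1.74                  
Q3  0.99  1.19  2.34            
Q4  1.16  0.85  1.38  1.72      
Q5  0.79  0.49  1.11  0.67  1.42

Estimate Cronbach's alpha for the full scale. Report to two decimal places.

Σσᵢ² = 1.74 + 1.74 + 2.34 + 1.72 + 1.42 = 8.96
Σ_{i<j} σ_ij = 9.80
σ²_total = 8.96 + 2 × 9.80 = 28.56
α = (k/(k−1))·(1 − Σσᵢ²/σ²_total) = (5/4)·(1 − 8.96/28.56) = 0.86

Cronbach's alpha = 0.86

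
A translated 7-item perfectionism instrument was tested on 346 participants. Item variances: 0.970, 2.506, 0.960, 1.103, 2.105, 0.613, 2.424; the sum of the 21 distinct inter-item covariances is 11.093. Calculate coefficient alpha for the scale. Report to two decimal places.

coefficient alpha = 0.79

Σσᵢ² = 0.970 + 2.506 + 0.960 + 1.103 + 2.105 + 0.613 + 2.424 = 10.681
Sum of distinct covariances = 11.093
σ²_total = Σσᵢ² + 2·Σcov = 10.681 + 2 × 11.093 = 32.867
α = (7/6)·(1 − 10.681/32.867) = 0.79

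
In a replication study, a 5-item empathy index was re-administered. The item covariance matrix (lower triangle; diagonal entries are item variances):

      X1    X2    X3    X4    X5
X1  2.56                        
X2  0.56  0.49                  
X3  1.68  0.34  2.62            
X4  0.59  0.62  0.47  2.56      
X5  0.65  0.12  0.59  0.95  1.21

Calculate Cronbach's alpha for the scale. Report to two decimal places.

α = 0.73

sum of item variances = 2.56 + 0.49 + 2.62 + 2.56 + 1.21 = 9.44
Σ_{i<j} σ_ij = 6.57
total variance = 9.44 + 2 × 6.57 = 22.58
α = (k/(k−1))·(1 − sum of item variances/total variance) = (5/4)·(1 − 9.44/22.58) = 0.73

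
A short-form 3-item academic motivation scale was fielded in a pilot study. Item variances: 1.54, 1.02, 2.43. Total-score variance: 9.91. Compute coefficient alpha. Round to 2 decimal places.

coefficient alpha = 0.74

Σσ²ᵢ = 1.54 + 1.02 + 2.43 = 4.99
α = (k/(k−1))·(1 − Σσ²ᵢ/σ²_total) = (3/2)·(1 − 4.99/9.91) = 0.74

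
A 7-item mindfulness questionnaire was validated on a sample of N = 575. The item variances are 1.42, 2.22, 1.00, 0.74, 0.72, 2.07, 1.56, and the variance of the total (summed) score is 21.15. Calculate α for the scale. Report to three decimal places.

sum of item variances = 1.42 + 2.22 + 1.00 + 0.74 + 0.72 + 2.07 + 1.56 = 9.73
α = (k/(k−1))·(1 − sum of item variances/total variance) = (7/6)·(1 − 9.73/21.15) = 0.630

α = 0.630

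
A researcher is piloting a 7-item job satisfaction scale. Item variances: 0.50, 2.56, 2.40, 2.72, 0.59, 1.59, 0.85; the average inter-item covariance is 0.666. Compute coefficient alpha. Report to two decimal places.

Σσ²ᵢ = 0.50 + 2.56 + 2.40 + 2.72 + 0.59 + 1.59 + 0.85 = 11.21
Sum of the 21 distinct covariances = 21 × 0.666 = 13.986
total variance = Σσ²ᵢ + 2·Σcov = 11.21 + 2 × 13.986 = 39.182
α = (7/6)·(1 − 11.21/39.182) = 0.83

α = 0.83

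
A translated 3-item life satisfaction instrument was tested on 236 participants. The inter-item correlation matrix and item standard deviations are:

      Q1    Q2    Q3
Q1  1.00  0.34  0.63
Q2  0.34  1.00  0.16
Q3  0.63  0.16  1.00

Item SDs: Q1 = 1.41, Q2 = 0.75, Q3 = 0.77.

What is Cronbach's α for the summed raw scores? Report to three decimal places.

Cronbach's α = 0.629

Σσ²ᵢ = 1.41² + 0.75² + 0.77² = 3.1435
Covariances σ_ij = r_ij · s_i · s_j:
  σ(Q1,Q2) = 0.34 × 1.41 × 0.75 = 0.3595
  σ(Q1,Q3) = 0.63 × 1.41 × 0.77 = 0.6840
  σ(Q2,Q3) = 0.16 × 0.75 × 0.77 = 0.0924
σ²_T = Σσ²ᵢ + 2·Σσ_ij = 3.1435 + 2 × 1.1359 = 5.4153
α = (3/2)·(1 − 3.1435/5.4153) = 0.629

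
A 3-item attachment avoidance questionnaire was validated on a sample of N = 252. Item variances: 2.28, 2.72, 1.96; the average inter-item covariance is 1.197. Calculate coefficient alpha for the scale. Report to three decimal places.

coefficient alpha = 0.762

Σσ²ᵢ = 2.28 + 2.72 + 1.96 = 6.96
Sum of the 3 distinct covariances = 3 × 1.197 = 3.591
total variance = Σσ²ᵢ + 2·Σcov = 6.96 + 2 × 3.591 = 14.142
α = (3/2)·(1 − 6.96/14.142) = 0.762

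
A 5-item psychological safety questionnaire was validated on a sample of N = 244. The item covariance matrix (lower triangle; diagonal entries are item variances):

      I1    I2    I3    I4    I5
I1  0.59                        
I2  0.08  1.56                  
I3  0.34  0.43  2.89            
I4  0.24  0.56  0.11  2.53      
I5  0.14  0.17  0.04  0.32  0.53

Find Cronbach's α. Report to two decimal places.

Σσᵢ² = 0.59 + 1.56 + 2.89 + 2.53 + 0.53 = 8.10
Sum of the distinct covariances = 2.43
σ²_T = 8.10 + 2 × 2.43 = 12.96
α = (k/(k−1))·(1 − Σσᵢ²/σ²_T) = (5/4)·(1 − 8.10/12.96) = 0.47

α = 0.47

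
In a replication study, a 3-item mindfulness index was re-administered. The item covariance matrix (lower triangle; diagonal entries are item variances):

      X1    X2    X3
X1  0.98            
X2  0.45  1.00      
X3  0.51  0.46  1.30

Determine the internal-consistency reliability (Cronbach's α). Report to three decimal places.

Σσᵢ² = 0.98 + 1.00 + 1.30 = 3.28
Sum of the distinct covariances = 1.42
Var(T) = 3.28 + 2 × 1.42 = 6.12
α = (k/(k−1))·(1 − Σσᵢ²/Var(T)) = (3/2)·(1 − 3.28/6.12) = 0.696

Cronbach's α = 0.696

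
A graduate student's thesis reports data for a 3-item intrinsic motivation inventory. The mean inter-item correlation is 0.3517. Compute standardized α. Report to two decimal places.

Standardized α = k·r̄ / (1 + (k−1)·r̄) = 3 × 0.3517 / (1 + 2 × 0.3517)
  = 1.0551 / 1.7034 = 0.62

α = 0.62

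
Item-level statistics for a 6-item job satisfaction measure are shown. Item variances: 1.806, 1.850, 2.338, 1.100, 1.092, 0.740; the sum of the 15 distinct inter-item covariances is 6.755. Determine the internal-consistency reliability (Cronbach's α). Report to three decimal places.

α = 0.723

sum of item variances = 1.806 + 1.850 + 2.338 + 1.100 + 1.092 + 0.740 = 8.926
Sum of distinct covariances = 6.755
total variance = sum of item variances + 2·Σcov = 8.926 + 2 × 6.755 = 22.436
α = (6/5)·(1 − 8.926/22.436) = 0.723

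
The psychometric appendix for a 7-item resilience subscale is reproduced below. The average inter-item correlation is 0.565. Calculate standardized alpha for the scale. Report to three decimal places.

Standardized α = k·r̄ / (1 + (k−1)·r̄) = 7 × 0.565 / (1 + 6 × 0.565)
  = 3.9550 / 4.3900 = 0.901

α = 0.901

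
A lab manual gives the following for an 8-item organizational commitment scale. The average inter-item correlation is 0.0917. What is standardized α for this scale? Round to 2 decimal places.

Standardized α = k·r̄ / (1 + (k−1)·r̄) = 8 × 0.0917 / (1 + 7 × 0.0917)
  = 0.7336 / 1.6419 = 0.45

α = 0.45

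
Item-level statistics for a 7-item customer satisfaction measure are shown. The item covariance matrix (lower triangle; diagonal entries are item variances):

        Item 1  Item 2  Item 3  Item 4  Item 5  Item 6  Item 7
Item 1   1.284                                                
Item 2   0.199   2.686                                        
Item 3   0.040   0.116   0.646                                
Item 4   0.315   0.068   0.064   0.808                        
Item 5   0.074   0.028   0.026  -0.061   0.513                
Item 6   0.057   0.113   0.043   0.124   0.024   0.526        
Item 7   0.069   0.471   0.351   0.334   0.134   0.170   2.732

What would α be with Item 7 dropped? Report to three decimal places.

α = 0.331

Remaining items: Item 1, Item 2, Item 3, Item 4, Item 5, Item 6 (k = 6).
Σσᵢ² = 1.284 + 2.686 + 0.646 + 0.808 + 0.513 + 0.526 = 6.463
σ²_T = 6.463 + 2 × 1.230 = 8.923
α (item deleted) = (6/5)·(1 − 6.463/8.923) = 0.331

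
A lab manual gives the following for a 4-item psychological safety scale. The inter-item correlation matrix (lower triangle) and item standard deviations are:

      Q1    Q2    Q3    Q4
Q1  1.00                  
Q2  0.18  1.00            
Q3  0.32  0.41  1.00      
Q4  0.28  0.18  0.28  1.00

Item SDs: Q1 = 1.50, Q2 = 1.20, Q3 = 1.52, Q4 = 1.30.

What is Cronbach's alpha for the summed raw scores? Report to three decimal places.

Σσ²ᵢ = 1.50² + 1.20² + 1.52² + 1.30² = 7.6904
Covariances σ_ij = r_ij · s_i · s_j:
  σ(Q1,Q2) = 0.18 × 1.50 × 1.20 = 0.3240
  σ(Q1,Q3) = 0.32 × 1.50 × 1.52 = 0.7296
  σ(Q1,Q4) = 0.28 × 1.50 × 1.30 = 0.5460
  σ(Q2,Q3) = 0.41 × 1.20 × 1.52 = 0.7478
  σ(Q2,Q4) = 0.18 × 1.20 × 1.30 = 0.2808
  σ(Q3,Q4) = 0.28 × 1.52 × 1.30 = 0.5533
σ²_T = Σσ²ᵢ + 2·Σσ_ij = 7.6904 + 2 × 3.1815 = 14.0534
α = (4/3)·(1 − 7.6904/14.0534) = 0.604

Cronbach's alpha = 0.604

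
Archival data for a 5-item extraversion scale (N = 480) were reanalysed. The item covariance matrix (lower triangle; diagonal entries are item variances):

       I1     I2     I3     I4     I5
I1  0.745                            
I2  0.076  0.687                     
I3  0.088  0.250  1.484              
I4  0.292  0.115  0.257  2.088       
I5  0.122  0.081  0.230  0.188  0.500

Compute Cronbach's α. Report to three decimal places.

Σσᵢ² = 0.745 + 0.687 + 1.484 + 2.088 + 0.500 = 5.504
Sum of the distinct covariances = 1.699
total variance = 5.504 + 2 × 1.699 = 8.902
α = (k/(k−1))·(1 − Σσᵢ²/total variance) = (5/4)·(1 − 5.504/8.902) = 0.477

Cronbach's α = 0.477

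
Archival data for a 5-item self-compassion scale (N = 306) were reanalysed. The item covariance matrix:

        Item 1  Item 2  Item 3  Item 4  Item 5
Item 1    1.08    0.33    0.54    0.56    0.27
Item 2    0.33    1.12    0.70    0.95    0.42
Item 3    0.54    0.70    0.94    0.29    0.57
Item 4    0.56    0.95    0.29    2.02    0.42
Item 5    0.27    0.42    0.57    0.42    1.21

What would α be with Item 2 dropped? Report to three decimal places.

α = 0.670

Remaining items: Item 1, Item 3, Item 4, Item 5 (k = 4).
ΣVar(i) = 1.08 + 0.94 + 2.02 + 1.21 = 5.25
σ²_T = 5.25 + 2 × 2.65 = 10.55
α (item deleted) = (4/3)·(1 − 5.25/10.55) = 0.670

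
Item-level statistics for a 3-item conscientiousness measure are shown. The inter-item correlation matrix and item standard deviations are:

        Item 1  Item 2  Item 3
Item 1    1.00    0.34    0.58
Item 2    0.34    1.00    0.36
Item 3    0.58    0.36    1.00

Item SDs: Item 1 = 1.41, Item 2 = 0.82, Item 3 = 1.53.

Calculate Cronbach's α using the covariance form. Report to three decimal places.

Σσ²ᵢ = 1.41² + 0.82² + 1.53² = 5.0014
Covariances σ_ij = r_ij · s_i · s_j:
  σ(Item 1,Item 2) = 0.34 × 1.41 × 0.82 = 0.3931
  σ(Item 1,Item 3) = 0.58 × 1.41 × 1.53 = 1.2512
  σ(Item 2,Item 3) = 0.36 × 0.82 × 1.53 = 0.4517
σ²_T = Σσ²ᵢ + 2·Σσ_ij = 5.0014 + 2 × 2.0960 = 9.1934
α = (3/2)·(1 − 5.0014/9.1934) = 0.684

α = 0.684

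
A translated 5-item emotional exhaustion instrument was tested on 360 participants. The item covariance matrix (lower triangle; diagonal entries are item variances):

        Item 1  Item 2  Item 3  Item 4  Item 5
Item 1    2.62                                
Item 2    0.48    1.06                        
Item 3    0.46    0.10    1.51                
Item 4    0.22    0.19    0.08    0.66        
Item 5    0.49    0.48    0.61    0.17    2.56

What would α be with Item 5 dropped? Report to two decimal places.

Remaining items: Item 1, Item 2, Item 3, Item 4 (k = 4).
Σσᵢ² = 2.62 + 1.06 + 1.51 + 0.66 = 5.85
σ²_T = 5.85 + 2 × 1.53 = 8.91
α (item deleted) = (4/3)·(1 − 5.85/8.91) = 0.46

α = 0.46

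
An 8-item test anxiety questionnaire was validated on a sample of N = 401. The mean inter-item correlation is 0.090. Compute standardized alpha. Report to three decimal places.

Standardized α = k·r̄ / (1 + (k−1)·r̄) = 8 × 0.090 / (1 + 7 × 0.090)
  = 0.7200 / 1.6300 = 0.442

α = 0.442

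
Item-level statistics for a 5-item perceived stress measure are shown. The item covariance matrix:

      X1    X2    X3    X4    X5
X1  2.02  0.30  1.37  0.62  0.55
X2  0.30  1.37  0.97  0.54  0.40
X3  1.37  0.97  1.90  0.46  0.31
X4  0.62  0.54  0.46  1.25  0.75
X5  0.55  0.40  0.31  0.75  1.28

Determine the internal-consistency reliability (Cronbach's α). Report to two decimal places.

ΣVar(i) = 2.02 + 1.37 + 1.90 + 1.25 + 1.28 = 7.82
Sum of the distinct covariances = 6.27
total variance = 7.82 + 2 × 6.27 = 20.36
α = (k/(k−1))·(1 − ΣVar(i)/total variance) = (5/4)·(1 − 7.82/20.36) = 0.77

Cronbach's α = 0.77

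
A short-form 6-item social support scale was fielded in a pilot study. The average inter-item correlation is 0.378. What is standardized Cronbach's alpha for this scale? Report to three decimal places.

Standardized α = k·r̄ / (1 + (k−1)·r̄) = 6 × 0.378 / (1 + 5 × 0.378)
  = 2.2680 / 2.8900 = 0.785

α = 0.785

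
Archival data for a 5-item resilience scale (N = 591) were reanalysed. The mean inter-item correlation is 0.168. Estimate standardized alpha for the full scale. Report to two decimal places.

Standardized α = k·r̄ / (1 + (k−1)·r̄) = 5 × 0.168 / (1 + 4 × 0.168)
  = 0.8400 / 1.6720 = 0.50

α = 0.50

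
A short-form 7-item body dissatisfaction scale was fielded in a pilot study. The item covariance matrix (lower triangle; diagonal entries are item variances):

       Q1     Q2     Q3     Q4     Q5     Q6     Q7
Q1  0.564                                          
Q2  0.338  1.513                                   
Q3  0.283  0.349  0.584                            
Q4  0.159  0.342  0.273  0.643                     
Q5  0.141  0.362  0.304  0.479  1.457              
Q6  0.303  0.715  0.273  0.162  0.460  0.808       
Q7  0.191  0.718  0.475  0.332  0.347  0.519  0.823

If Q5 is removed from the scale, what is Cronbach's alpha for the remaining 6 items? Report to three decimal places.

Cronbach's alpha = 0.825

Remaining items: Q1, Q2, Q3, Q4, Q6, Q7 (k = 6).
sum of item variances = 0.564 + 1.513 + 0.584 + 0.643 + 0.808 + 0.823 = 4.935
total variance = 4.935 + 2 × 5.432 = 15.799
α (item deleted) = (6/5)·(1 − 4.935/15.799) = 0.825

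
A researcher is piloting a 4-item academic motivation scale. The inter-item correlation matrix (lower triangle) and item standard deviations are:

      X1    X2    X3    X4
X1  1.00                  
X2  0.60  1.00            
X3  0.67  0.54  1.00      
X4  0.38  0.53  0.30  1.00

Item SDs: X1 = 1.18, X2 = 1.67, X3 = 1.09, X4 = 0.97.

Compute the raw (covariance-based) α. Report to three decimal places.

Σσ²ᵢ = 1.18² + 1.67² + 1.09² + 0.97² = 6.3103
Covariances σ_ij = r_ij · s_i · s_j:
  σ(X1,X2) = 0.60 × 1.18 × 1.67 = 1.1824
  σ(X1,X3) = 0.67 × 1.18 × 1.09 = 0.8618
  σ(X1,X4) = 0.38 × 1.18 × 0.97 = 0.4349
  σ(X2,X3) = 0.54 × 1.67 × 1.09 = 0.9830
  σ(X2,X4) = 0.53 × 1.67 × 0.97 = 0.8585
  σ(X3,X4) = 0.30 × 1.09 × 0.97 = 0.3172
σ²_T = Σσ²ᵢ + 2·Σσ_ij = 6.3103 + 2 × 4.6378 = 15.5859
α = (4/3)·(1 − 6.3103/15.5859) = 0.794

α = 0.794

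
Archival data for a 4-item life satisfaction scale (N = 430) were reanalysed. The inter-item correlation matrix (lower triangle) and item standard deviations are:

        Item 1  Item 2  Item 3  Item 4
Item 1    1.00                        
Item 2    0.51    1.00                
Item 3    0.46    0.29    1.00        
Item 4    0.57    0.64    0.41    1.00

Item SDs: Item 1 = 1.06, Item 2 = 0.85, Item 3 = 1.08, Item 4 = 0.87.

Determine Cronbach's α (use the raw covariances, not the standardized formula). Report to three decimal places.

α = 0.778

Σσ²ᵢ = 1.06² + 0.85² + 1.08² + 0.87² = 3.7694
Covariances σ_ij = r_ij · s_i · s_j:
  σ(Item 1,Item 2) = 0.51 × 1.06 × 0.85 = 0.4595
  σ(Item 1,Item 3) = 0.46 × 1.06 × 1.08 = 0.5266
  σ(Item 1,Item 4) = 0.57 × 1.06 × 0.87 = 0.5257
  σ(Item 2,Item 3) = 0.29 × 0.85 × 1.08 = 0.2662
  σ(Item 2,Item 4) = 0.64 × 0.85 × 0.87 = 0.4733
  σ(Item 3,Item 4) = 0.41 × 1.08 × 0.87 = 0.3852
σ²_T = Σσ²ᵢ + 2·Σσ_ij = 3.7694 + 2 × 2.6365 = 9.0424
α = (4/3)·(1 − 3.7694/9.0424) = 0.778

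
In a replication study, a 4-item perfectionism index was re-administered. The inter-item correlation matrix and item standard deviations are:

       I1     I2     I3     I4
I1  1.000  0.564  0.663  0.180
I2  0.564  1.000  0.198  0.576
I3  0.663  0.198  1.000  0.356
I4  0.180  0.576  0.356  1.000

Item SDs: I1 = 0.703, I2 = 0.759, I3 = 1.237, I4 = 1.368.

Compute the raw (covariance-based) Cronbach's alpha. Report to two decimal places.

Σσ²ᵢ = 0.703² + 0.759² + 1.237² + 1.368² = 4.4719
Covariances σ_ij = r_ij · s_i · s_j:
  σ(I1,I2) = 0.564 × 0.703 × 0.759 = 0.3009
  σ(I1,I3) = 0.663 × 0.703 × 1.237 = 0.5766
  σ(I1,I4) = 0.180 × 0.703 × 1.368 = 0.1731
  σ(I2,I3) = 0.198 × 0.759 × 1.237 = 0.1859
  σ(I2,I4) = 0.576 × 0.759 × 1.368 = 0.5981
  σ(I3,I4) = 0.356 × 1.237 × 1.368 = 0.6024
σ²_T = Σσ²ᵢ + 2·Σσ_ij = 4.4719 + 2 × 2.4370 = 9.3459
α = (4/3)·(1 − 4.4719/9.3459) = 0.70

Cronbach's alpha = 0.70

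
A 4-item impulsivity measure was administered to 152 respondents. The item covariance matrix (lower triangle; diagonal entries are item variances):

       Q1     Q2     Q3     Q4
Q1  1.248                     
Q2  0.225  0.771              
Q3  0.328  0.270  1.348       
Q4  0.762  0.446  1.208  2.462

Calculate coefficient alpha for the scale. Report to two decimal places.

coefficient alpha = 0.70

ΣVar(i) = 1.248 + 0.771 + 1.348 + 2.462 = 5.829
Sum of off-diagonal covariances = 3.239
total variance = 5.829 + 2 × 3.239 = 12.307
α = (k/(k−1))·(1 − ΣVar(i)/total variance) = (4/3)·(1 − 5.829/12.307) = 0.70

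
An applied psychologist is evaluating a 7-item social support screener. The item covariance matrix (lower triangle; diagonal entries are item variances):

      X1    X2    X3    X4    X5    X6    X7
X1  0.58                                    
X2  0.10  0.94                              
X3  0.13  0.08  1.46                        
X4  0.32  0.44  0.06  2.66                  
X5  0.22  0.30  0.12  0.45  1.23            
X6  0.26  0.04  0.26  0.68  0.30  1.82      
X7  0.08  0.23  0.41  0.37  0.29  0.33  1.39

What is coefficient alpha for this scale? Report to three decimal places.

sum of item variances = 0.58 + 0.94 + 1.46 + 2.66 + 1.23 + 1.82 + 1.39 = 10.08
Σ_{i<j} σ_ij = 5.47
σ²_T = 10.08 + 2 × 5.47 = 21.02
α = (k/(k−1))·(1 − sum of item variances/σ²_T) = (7/6)·(1 − 10.08/21.02) = 0.607

α = 0.607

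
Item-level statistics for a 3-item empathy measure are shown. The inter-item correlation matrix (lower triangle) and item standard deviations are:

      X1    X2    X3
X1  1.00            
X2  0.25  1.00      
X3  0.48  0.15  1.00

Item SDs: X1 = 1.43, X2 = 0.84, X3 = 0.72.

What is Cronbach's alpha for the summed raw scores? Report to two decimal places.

Cronbach's alpha = 0.53

Σσ²ᵢ = 1.43² + 0.84² + 0.72² = 3.2689
Covariances σ_ij = r_ij · s_i · s_j:
  σ(X1,X2) = 0.25 × 1.43 × 0.84 = 0.3003
  σ(X1,X3) = 0.48 × 1.43 × 0.72 = 0.4942
  σ(X2,X3) = 0.15 × 0.84 × 0.72 = 0.0907
σ²_T = Σσ²ᵢ + 2·Σσ_ij = 3.2689 + 2 × 0.8852 = 5.0393
α = (3/2)·(1 − 3.2689/5.0393) = 0.53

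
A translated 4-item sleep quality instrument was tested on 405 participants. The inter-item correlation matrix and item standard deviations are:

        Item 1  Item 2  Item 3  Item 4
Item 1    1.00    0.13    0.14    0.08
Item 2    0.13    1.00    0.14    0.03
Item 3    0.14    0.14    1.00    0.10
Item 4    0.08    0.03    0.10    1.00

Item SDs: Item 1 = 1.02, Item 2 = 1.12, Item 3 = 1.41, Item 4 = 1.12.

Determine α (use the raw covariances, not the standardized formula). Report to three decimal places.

Σσ²ᵢ = 1.02² + 1.12² + 1.41² + 1.12² = 5.5373
Covariances σ_ij = r_ij · s_i · s_j:
  σ(Item 1,Item 2) = 0.13 × 1.02 × 1.12 = 0.1485
  σ(Item 1,Item 3) = 0.14 × 1.02 × 1.41 = 0.2013
  σ(Item 1,Item 4) = 0.08 × 1.02 × 1.12 = 0.0914
  σ(Item 2,Item 3) = 0.14 × 1.12 × 1.41 = 0.2211
  σ(Item 2,Item 4) = 0.03 × 1.12 × 1.12 = 0.0376
  σ(Item 3,Item 4) = 0.10 × 1.41 × 1.12 = 0.1579
σ²_T = Σσ²ᵢ + 2·Σσ_ij = 5.5373 + 2 × 0.8578 = 7.2529
α = (4/3)·(1 − 5.5373/7.2529) = 0.315

α = 0.315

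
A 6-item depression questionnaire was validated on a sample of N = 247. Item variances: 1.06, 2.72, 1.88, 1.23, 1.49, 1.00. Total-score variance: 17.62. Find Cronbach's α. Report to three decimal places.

Cronbach's α = 0.561

ΣVar(i) = 1.06 + 2.72 + 1.88 + 1.23 + 1.49 + 1.00 = 9.38
α = (k/(k−1))·(1 − ΣVar(i)/total variance) = (6/5)·(1 − 9.38/17.62) = 0.561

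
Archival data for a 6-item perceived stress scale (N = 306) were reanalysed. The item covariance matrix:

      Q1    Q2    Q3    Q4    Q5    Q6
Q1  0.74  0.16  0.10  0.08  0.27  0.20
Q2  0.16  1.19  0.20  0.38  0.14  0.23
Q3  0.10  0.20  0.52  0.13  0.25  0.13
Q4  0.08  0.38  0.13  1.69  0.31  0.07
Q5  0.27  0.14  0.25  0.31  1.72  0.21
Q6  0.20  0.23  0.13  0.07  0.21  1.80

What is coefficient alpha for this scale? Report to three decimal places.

coefficient alpha = 0.513

Σσ²ᵢ = 0.74 + 1.19 + 0.52 + 1.69 + 1.72 + 1.80 = 7.66
Sum of the distinct covariances = 2.86
σ²_total = 7.66 + 2 × 2.86 = 13.38
α = (k/(k−1))·(1 − Σσ²ᵢ/σ²_total) = (6/5)·(1 − 7.66/13.38) = 0.513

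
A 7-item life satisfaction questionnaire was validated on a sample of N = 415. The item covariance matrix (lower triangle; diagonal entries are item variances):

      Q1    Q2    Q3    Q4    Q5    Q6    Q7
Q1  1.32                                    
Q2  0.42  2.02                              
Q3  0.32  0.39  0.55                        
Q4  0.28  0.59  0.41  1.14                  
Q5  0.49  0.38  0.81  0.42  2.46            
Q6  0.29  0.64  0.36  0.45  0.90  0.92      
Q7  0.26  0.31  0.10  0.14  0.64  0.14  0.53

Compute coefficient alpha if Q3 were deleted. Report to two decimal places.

α = 0.72

Remaining items: Q1, Q2, Q4, Q5, Q6, Q7 (k = 6).
sum of item variances = 1.32 + 2.02 + 1.14 + 2.46 + 0.92 + 0.53 = 8.39
σ²_total = 8.39 + 2 × 6.35 = 21.09
α (item deleted) = (6/5)·(1 − 8.39/21.09) = 0.72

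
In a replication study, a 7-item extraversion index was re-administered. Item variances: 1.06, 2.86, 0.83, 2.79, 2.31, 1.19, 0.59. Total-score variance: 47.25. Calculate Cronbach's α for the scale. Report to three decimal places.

Σσᵢ² = 1.06 + 2.86 + 0.83 + 2.79 + 2.31 + 1.19 + 0.59 = 11.63
α = (k/(k−1))·(1 − Σσᵢ²/σ²_total) = (7/6)·(1 − 11.63/47.25) = 0.880

α = 0.880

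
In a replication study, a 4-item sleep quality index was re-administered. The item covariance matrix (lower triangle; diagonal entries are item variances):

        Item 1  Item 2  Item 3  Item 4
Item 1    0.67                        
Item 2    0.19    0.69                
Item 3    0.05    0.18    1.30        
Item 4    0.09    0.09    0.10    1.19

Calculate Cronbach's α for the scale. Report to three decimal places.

Σσᵢ² = 0.67 + 0.69 + 1.30 + 1.19 = 3.85
Sum of off-diagonal covariances = 0.70
σ²_total = 3.85 + 2 × 0.70 = 5.25
α = (k/(k−1))·(1 − Σσᵢ²/σ²_total) = (4/3)·(1 − 3.85/5.25) = 0.356

α = 0.356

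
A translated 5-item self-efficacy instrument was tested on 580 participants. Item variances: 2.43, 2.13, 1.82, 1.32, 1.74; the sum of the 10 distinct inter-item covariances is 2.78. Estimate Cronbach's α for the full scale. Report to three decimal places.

Σσ²ᵢ = 2.43 + 2.13 + 1.82 + 1.32 + 1.74 = 9.44
Sum of distinct covariances = 2.78
total variance = Σσ²ᵢ + 2·Σcov = 9.44 + 2 × 2.78 = 15.00
α = (5/4)·(1 − 9.44/15.00) = 0.463

α = 0.463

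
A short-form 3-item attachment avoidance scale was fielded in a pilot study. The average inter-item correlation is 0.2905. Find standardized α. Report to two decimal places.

standardized α = 0.55

Standardized α = k·r̄ / (1 + (k−1)·r̄) = 3 × 0.2905 / (1 + 2 × 0.2905)
  = 0.8715 / 1.5810 = 0.55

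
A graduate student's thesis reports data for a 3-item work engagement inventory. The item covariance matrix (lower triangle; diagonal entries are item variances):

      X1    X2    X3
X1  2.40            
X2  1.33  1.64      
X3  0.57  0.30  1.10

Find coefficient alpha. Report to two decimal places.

α = 0.69

Σσᵢ² = 2.40 + 1.64 + 1.10 = 5.14
Sum of off-diagonal covariances = 2.20
Var(T) = 5.14 + 2 × 2.20 = 9.54
α = (k/(k−1))·(1 − Σσᵢ²/Var(T)) = (3/2)·(1 − 5.14/9.54) = 0.69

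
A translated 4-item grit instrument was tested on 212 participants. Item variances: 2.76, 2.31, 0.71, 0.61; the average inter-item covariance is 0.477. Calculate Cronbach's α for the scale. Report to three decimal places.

Cronbach's α = 0.630

sum of item variances = 2.76 + 2.31 + 0.71 + 0.61 = 6.39
Sum of the 6 distinct covariances = 6 × 0.477 = 2.862
total variance = sum of item variances + 2·Σcov = 6.39 + 2 × 2.862 = 12.114
α = (4/3)·(1 − 6.39/12.114) = 0.630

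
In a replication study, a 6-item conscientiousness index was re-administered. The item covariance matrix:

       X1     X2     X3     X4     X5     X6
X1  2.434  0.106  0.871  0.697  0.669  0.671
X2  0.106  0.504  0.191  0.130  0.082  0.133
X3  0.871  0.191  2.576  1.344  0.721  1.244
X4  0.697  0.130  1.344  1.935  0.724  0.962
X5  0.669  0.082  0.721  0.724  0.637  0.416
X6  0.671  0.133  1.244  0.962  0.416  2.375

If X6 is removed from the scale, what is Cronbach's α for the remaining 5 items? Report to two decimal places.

Cronbach's α = 0.72

Remaining items: X1, X2, X3, X4, X5 (k = 5).
Σσᵢ² = 2.434 + 0.504 + 2.576 + 1.935 + 0.637 = 8.086
σ²_total = 8.086 + 2 × 5.535 = 19.156
α (item deleted) = (5/4)·(1 − 8.086/19.156) = 0.72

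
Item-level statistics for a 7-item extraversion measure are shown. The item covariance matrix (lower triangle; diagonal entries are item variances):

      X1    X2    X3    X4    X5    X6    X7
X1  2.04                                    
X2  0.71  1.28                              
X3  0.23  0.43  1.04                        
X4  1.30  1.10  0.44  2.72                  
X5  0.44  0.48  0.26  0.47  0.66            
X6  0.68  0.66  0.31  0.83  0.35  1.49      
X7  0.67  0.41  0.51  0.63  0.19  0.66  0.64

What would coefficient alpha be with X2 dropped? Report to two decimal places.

coefficient alpha = 0.78

Remaining items: X1, X3, X4, X5, X6, X7 (k = 6).
ΣVar(i) = 2.04 + 1.04 + 2.72 + 0.66 + 1.49 + 0.64 = 8.59
σ²_T = 8.59 + 2 × 7.97 = 24.53
α (item deleted) = (6/5)·(1 − 8.59/24.53) = 0.78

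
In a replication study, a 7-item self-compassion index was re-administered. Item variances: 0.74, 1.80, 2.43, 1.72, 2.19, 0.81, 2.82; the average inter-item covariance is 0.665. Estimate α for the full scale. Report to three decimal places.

α = 0.806

Σσ²ᵢ = 0.74 + 1.80 + 2.43 + 1.72 + 2.19 + 0.81 + 2.82 = 12.51
Sum of the 21 distinct covariances = 21 × 0.665 = 13.965
total variance = Σσ²ᵢ + 2·Σcov = 12.51 + 2 × 13.965 = 40.440
α = (7/6)·(1 − 12.51/40.440) = 0.806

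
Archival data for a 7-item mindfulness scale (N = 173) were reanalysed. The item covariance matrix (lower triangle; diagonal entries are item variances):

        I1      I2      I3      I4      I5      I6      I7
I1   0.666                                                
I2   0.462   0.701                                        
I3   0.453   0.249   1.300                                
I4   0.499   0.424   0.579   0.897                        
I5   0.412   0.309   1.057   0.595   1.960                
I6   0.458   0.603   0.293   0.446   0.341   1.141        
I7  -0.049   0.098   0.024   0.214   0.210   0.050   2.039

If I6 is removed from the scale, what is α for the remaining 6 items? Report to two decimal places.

Remaining items: I1, I2, I3, I4, I5, I7 (k = 6).
ΣVar(i) = 0.666 + 0.701 + 1.300 + 0.897 + 1.960 + 2.039 = 7.563
σ²_total = 7.563 + 2 × 5.536 = 18.635
α (item deleted) = (6/5)·(1 − 7.563/18.635) = 0.71

α = 0.71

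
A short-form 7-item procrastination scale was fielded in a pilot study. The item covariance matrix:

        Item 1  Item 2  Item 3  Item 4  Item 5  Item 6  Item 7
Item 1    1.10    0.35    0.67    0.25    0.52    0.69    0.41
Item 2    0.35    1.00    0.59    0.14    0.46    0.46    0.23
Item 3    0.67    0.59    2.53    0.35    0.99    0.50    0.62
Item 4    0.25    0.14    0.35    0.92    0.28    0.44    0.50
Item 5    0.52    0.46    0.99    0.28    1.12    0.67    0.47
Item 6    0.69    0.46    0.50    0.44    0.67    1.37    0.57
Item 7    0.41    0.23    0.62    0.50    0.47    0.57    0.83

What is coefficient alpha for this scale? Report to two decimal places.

ΣVar(i) = 1.10 + 1.00 + 2.53 + 0.92 + 1.12 + 1.37 + 0.83 = 8.87
Sum of the distinct covariances = 10.16
Var(T) = 8.87 + 2 × 10.16 = 29.19
α = (k/(k−1))·(1 − ΣVar(i)/Var(T)) = (7/6)·(1 − 8.87/29.19) = 0.81

α = 0.81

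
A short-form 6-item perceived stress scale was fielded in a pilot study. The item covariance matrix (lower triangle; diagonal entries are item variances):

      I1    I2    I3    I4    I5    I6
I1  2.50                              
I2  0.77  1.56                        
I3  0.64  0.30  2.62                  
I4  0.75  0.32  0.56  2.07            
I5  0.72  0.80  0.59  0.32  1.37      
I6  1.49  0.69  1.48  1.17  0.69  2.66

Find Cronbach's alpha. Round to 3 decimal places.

Σσᵢ² = 2.50 + 1.56 + 2.62 + 2.07 + 1.37 + 2.66 = 12.78
Σ_{i<j} σ_ij = 11.29
total variance = 12.78 + 2 × 11.29 = 35.36
α = (k/(k−1))·(1 − Σσᵢ²/total variance) = (6/5)·(1 − 12.78/35.36) = 0.766

α = 0.766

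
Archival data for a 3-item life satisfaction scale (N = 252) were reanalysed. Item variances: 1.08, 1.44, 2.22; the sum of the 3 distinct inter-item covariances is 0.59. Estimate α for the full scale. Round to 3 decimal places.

Σσ²ᵢ = 1.08 + 1.44 + 2.22 = 4.74
Sum of distinct covariances = 0.59
σ²_total = Σσ²ᵢ + 2·Σcov = 4.74 + 2 × 0.59 = 5.92
α = (3/2)·(1 − 4.74/5.92) = 0.299

α = 0.299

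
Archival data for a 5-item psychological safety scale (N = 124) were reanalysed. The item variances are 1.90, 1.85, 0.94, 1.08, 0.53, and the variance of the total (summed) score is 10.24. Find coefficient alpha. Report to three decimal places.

coefficient alpha = 0.481

Σσᵢ² = 1.90 + 1.85 + 0.94 + 1.08 + 0.53 = 6.30
α = (k/(k−1))·(1 − Σσᵢ²/total variance) = (5/4)·(1 − 6.30/10.24) = 0.481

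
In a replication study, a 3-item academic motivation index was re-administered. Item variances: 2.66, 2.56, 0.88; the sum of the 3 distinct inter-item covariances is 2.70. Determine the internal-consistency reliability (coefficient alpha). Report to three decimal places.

coefficient alpha = 0.704

Σσᵢ² = 2.66 + 2.56 + 0.88 = 6.10
Sum of distinct covariances = 2.70
σ²_T = Σσᵢ² + 2·Σcov = 6.10 + 2 × 2.70 = 11.50
α = (3/2)·(1 − 6.10/11.50) = 0.704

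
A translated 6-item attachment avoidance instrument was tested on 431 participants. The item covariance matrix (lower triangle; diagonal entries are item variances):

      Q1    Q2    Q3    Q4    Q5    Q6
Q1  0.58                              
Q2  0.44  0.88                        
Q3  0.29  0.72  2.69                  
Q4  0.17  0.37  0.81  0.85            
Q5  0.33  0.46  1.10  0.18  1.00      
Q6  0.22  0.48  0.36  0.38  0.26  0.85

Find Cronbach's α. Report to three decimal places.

ΣVar(i) = 0.58 + 0.88 + 2.69 + 0.85 + 1.00 + 0.85 = 6.85
Sum of off-diagonal covariances = 6.57
total variance = 6.85 + 2 × 6.57 = 19.99
α = (k/(k−1))·(1 − ΣVar(i)/total variance) = (6/5)·(1 − 6.85/19.99) = 0.789

Cronbach's α = 0.789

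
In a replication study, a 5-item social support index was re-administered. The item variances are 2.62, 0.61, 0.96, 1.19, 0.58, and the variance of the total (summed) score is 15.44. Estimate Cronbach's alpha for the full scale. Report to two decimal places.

Cronbach's alpha = 0.77

Σσ²ᵢ = 2.62 + 0.61 + 0.96 + 1.19 + 0.58 = 5.96
α = (k/(k−1))·(1 − Σσ²ᵢ/σ²_T) = (5/4)·(1 − 5.96/15.44) = 0.77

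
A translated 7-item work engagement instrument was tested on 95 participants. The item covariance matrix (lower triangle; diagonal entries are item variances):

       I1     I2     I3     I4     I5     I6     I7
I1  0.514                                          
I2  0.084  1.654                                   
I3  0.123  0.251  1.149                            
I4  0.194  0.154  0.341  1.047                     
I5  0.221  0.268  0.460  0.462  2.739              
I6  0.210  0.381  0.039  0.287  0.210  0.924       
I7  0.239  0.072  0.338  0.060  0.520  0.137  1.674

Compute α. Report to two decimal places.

Σσ²ᵢ = 0.514 + 1.654 + 1.149 + 1.047 + 2.739 + 0.924 + 1.674 = 9.701
Σ_{i<j} σ_ij = 5.051
σ²_T = 9.701 + 2 × 5.051 = 19.803
α = (k/(k−1))·(1 − Σσ²ᵢ/σ²_T) = (7/6)·(1 − 9.701/19.803) = 0.60

α = 0.60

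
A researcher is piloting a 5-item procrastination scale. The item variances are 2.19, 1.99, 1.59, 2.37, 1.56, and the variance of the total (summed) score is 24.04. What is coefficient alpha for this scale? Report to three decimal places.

α = 0.746

Σσ²ᵢ = 2.19 + 1.99 + 1.59 + 2.37 + 1.56 = 9.70
α = (k/(k−1))·(1 − Σσ²ᵢ/total variance) = (5/4)·(1 − 9.70/24.04) = 0.746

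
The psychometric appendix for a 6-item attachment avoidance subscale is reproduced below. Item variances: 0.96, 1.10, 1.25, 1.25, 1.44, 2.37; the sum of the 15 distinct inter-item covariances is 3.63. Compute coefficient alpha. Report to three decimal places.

α = 0.557

ΣVar(i) = 0.96 + 1.10 + 1.25 + 1.25 + 1.44 + 2.37 = 8.37
Sum of distinct covariances = 3.63
total variance = ΣVar(i) + 2·Σcov = 8.37 + 2 × 3.63 = 15.63
α = (6/5)·(1 − 8.37/15.63) = 0.557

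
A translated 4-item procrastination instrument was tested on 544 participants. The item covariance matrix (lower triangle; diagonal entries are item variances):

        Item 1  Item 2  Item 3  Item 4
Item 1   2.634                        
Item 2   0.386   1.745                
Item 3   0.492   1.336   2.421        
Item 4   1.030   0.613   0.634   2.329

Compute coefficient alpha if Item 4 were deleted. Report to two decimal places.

Remaining items: Item 1, Item 2, Item 3 (k = 3).
ΣVar(i) = 2.634 + 1.745 + 2.421 = 6.800
Var(T) = 6.800 + 2 × 2.214 = 11.228
α (item deleted) = (3/2)·(1 − 6.800/11.228) = 0.59

α = 0.59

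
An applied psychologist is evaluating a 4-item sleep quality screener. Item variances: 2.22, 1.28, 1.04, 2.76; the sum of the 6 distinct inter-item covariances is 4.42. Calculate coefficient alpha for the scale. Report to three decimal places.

Σσᵢ² = 2.22 + 1.28 + 1.04 + 2.76 = 7.30
Sum of distinct covariances = 4.42
total variance = Σσᵢ² + 2·Σcov = 7.30 + 2 × 4.42 = 16.14
α = (4/3)·(1 − 7.30/16.14) = 0.730

α = 0.730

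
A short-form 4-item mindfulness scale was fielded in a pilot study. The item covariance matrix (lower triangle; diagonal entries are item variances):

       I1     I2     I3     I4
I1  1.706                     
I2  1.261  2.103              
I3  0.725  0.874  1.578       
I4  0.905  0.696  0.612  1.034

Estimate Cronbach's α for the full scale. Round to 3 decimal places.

ΣVar(i) = 1.706 + 2.103 + 1.578 + 1.034 = 6.421
Σ_{i<j} σ_ij = 5.073
total variance = 6.421 + 2 × 5.073 = 16.567
α = (k/(k−1))·(1 − ΣVar(i)/total variance) = (4/3)·(1 − 6.421/16.567) = 0.817

Cronbach's α = 0.817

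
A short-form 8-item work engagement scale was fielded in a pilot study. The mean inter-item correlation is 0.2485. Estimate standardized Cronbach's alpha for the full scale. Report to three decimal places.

Standardized α = k·r̄ / (1 + (k−1)·r̄) = 8 × 0.2485 / (1 + 7 × 0.2485)
  = 1.9880 / 2.7395 = 0.726

standardized Cronbach's alpha = 0.726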